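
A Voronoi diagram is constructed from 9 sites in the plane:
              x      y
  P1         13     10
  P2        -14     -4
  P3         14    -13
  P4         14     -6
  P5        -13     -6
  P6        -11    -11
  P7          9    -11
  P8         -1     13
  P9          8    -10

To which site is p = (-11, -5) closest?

Since √ is increasing, it suffices to compare squared distances:
|pP1|² = 576 + 225 = 801
|pP2|² = 9 + 1 = 10
|pP3|² = 625 + 64 = 689
|pP4|² = 625 + 1 = 626
|pP5|² = 4 + 1 = 5
|pP6|² = 0 + 36 = 36
|pP7|² = 400 + 36 = 436
|pP8|² = 100 + 324 = 424
|pP9|² = 361 + 25 = 386
Minimum is at P5.

P5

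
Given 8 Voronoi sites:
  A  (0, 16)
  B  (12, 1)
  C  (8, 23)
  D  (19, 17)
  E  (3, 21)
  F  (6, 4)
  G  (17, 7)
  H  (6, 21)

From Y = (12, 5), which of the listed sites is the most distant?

C

Since √ is increasing, it suffices to compare squared distances:
|YA|² = (12−0)² + (5−16)² = 144 + 121 = 265
|YB|² = (12−12)² + (5−1)² = 0 + 16 = 16
|YC|² = (12−8)² + (5−23)² = 16 + 324 = 340
|YD|² = (12−19)² + (5−17)² = 49 + 144 = 193
|YE|² = (12−3)² + (5−21)² = 81 + 256 = 337
|YF|² = (12−6)² + (5−4)² = 36 + 1 = 37
|YG|² = (12−17)² + (5−7)² = 25 + 4 = 29
|YH|² = (12−6)² + (5−21)² = 36 + 256 = 292
The largest is to C.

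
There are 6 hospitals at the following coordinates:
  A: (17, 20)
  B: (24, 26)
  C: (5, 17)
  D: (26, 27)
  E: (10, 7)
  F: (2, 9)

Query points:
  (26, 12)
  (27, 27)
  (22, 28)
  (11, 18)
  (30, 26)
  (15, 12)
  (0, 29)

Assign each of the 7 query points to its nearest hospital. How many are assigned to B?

1

(26, 12) — d² to each: A:145, B:200, C:466, D:225, E:281, F:585 → nearest is A
(27, 27) — d² to each: A:149, B:10, C:584, D:1, E:689, F:949 → nearest is D
(22, 28) — d² to each: A:89, B:8, C:410, D:17, E:585, F:761 → nearest is B
(11, 18) — d² to each: A:40, B:233, C:37, D:306, E:122, F:162 → nearest is C
(30, 26) — d² to each: A:205, B:36, C:706, D:17, E:761, F:1073 → nearest is D
(15, 12) — d² to each: A:68, B:277, C:125, D:346, E:50, F:178 → nearest is E
(0, 29) — d² to each: A:370, B:585, C:169, D:680, E:584, F:404 → nearest is C
1 of the 7 points has B as nearest.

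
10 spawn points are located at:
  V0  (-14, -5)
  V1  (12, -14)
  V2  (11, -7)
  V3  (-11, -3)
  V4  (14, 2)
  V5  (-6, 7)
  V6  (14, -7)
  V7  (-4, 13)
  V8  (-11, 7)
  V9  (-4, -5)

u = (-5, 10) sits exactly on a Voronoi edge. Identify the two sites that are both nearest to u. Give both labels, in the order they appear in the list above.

V5 and V7

Squared distances from u to each site:
|uV0|² = (-5−(-14))² + (10−(-5))² = 81 + 225 = 306
|uV1|² = (-5−12)² + (10−(-14))² = 289 + 576 = 865
|uV2|² = (-5−11)² + (10−(-7))² = 256 + 289 = 545
|uV3|² = (-5−(-11))² + (10−(-3))² = 36 + 169 = 205
|uV4|² = (-5−14)² + (10−2)² = 361 + 64 = 425
|uV5|² = (-5−(-6))² + (10−7)² = 1 + 9 = 10
|uV6|² = (-5−14)² + (10−(-7))² = 361 + 289 = 650
|uV7|² = (-5−(-4))² + (10−13)² = 1 + 9 = 10
|uV8|² = (-5−(-11))² + (10−7)² = 36 + 9 = 45
|uV9|² = (-5−(-4))² + (10−(-5))² = 1 + 225 = 226
u is equidistant from V5 and V7 (both at squared distance 10), and every other site is strictly farther — so u lies on the V5–V7 Voronoi edge.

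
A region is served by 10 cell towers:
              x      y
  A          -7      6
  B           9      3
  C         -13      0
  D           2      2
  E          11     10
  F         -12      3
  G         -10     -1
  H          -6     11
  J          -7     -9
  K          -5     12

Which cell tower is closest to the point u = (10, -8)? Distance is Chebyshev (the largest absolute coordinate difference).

D

d(u,A) = max(17, 14) = 17
d(u,B) = max(1, 11) = 11
d(u,C) = max(23, 8) = 23
d(u,D) = max(8, 10) = 10
d(u,E) = max(1, 18) = 18
d(u,F) = max(22, 11) = 22
d(u,G) = max(20, 7) = 20
d(u,H) = max(16, 19) = 19
d(u,J) = max(17, 1) = 17
d(u,K) = max(15, 20) = 20
Minimum is at D.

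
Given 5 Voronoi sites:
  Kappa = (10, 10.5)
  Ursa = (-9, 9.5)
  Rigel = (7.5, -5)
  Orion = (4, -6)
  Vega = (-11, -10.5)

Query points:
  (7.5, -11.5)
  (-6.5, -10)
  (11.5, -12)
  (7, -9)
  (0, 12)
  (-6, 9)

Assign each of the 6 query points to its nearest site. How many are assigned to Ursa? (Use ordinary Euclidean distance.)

(7.5, -11.5) — d² to each: Kappa:490.25, Ursa:713.25, Rigel:42.25, Orion:42.5, Vega:343.25 → nearest is Rigel
(-6.5, -10) — d² to each: Kappa:692.5, Ursa:386.5, Rigel:221, Orion:126.25, Vega:20.5 → nearest is Vega
(11.5, -12) — d² to each: Kappa:508.5, Ursa:882.5, Rigel:65, Orion:92.25, Vega:508.5 → nearest is Rigel
(7, -9) — d² to each: Kappa:389.25, Ursa:598.25, Rigel:16.25, Orion:18, Vega:326.25 → nearest is Rigel
(0, 12) — d² to each: Kappa:102.25, Ursa:87.25, Rigel:345.25, Orion:340, Vega:627.25 → nearest is Ursa
(-6, 9) — d² to each: Kappa:258.25, Ursa:9.25, Rigel:378.25, Orion:325, Vega:405.25 → nearest is Ursa
2 of the 6 points have Ursa as nearest.

2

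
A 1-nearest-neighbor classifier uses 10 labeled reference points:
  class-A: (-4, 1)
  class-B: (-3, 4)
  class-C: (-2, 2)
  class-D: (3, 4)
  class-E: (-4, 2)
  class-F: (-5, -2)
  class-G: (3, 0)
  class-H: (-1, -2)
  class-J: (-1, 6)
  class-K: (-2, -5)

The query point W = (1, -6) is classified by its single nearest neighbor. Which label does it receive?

class-K

Squared Euclidean distances:
d²(W, class-A) = (1−(-4))² + (-6−1)² = 25 + 49 = 74
d²(W, class-B) = (1−(-3))² + (-6−4)² = 16 + 100 = 116
d²(W, class-C) = (1−(-2))² + (-6−2)² = 9 + 64 = 73
d²(W, class-D) = (1−3)² + (-6−4)² = 4 + 100 = 104
d²(W, class-E) = (1−(-4))² + (-6−2)² = 25 + 64 = 89
d²(W, class-F) = (1−(-5))² + (-6−(-2))² = 36 + 16 = 52
d²(W, class-G) = (1−3)² + (-6−0)² = 4 + 36 = 40
d²(W, class-H) = (1−(-1))² + (-6−(-2))² = 4 + 16 = 20
d²(W, class-J) = (1−(-1))² + (-6−6)² = 4 + 144 = 148
d²(W, class-K) = (1−(-2))² + (-6−(-5))² = 9 + 1 = 10
Minimum is at class-K.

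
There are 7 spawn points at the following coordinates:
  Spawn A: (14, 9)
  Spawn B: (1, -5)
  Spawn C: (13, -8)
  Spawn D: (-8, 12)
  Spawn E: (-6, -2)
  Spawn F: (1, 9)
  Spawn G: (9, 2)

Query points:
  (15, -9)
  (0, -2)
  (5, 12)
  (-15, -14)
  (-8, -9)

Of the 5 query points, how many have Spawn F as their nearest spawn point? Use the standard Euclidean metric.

1

(15, -9) — d² to each: Spawn A:325, Spawn B:212, Spawn C:5, Spawn D:970, Spawn E:490, Spawn F:520, Spawn G:157 → nearest is Spawn C
(0, -2) — d² to each: Spawn A:317, Spawn B:10, Spawn C:205, Spawn D:260, Spawn E:36, Spawn F:122, Spawn G:97 → nearest is Spawn B
(5, 12) — d² to each: Spawn A:90, Spawn B:305, Spawn C:464, Spawn D:169, Spawn E:317, Spawn F:25, Spawn G:116 → nearest is Spawn F
(-15, -14) — d² to each: Spawn A:1370, Spawn B:337, Spawn C:820, Spawn D:725, Spawn E:225, Spawn F:785, Spawn G:832 → nearest is Spawn E
(-8, -9) — d² to each: Spawn A:808, Spawn B:97, Spawn C:442, Spawn D:441, Spawn E:53, Spawn F:405, Spawn G:410 → nearest is Spawn E
1 of the 5 points has Spawn F as nearest.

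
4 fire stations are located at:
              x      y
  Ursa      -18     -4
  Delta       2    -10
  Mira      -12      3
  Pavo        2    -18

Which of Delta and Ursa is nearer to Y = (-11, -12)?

Compare squared distances:
d²(Y, Delta) = (-11−2)² + (-12−(-10))² = 169 + 4 = 173
d²(Y, Ursa) = (-11−(-18))² + (-12−(-4))² = 49 + 64 = 113
173 > 113, so Ursa is closer.

Ursa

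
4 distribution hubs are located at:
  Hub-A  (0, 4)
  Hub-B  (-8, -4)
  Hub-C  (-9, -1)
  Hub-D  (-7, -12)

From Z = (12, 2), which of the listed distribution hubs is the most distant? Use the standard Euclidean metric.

Hub-D

Squared Euclidean distances:
d²(Z, Hub-A) = (12−0)² + (2−4)² = 144 + 4 = 148
d²(Z, Hub-B) = (12−(-8))² + (2−(-4))² = 400 + 36 = 436
d²(Z, Hub-C) = (12−(-9))² + (2−(-1))² = 441 + 9 = 450
d²(Z, Hub-D) = (12−(-7))² + (2−(-12))² = 361 + 196 = 557
The largest is to Hub-D.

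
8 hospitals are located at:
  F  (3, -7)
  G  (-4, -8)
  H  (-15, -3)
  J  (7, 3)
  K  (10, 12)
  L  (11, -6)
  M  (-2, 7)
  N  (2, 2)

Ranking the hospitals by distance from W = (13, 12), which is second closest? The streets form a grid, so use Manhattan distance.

d(W,F) = 10 + 19 = 29
d(W,G) = 17 + 20 = 37
d(W,H) = 28 + 15 = 43
d(W,J) = 6 + 9 = 15
d(W,K) = 3 + 0 = 3
d(W,L) = 2 + 18 = 20
d(W,M) = 15 + 5 = 20
d(W,N) = 11 + 10 = 21
Sorted ascending: K, J, L, … — the second-nearest is J.

J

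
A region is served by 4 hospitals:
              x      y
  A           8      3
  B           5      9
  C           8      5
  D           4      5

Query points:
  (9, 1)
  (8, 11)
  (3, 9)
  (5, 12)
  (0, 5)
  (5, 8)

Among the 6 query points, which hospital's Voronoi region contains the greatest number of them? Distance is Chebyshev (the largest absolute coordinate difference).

B

(9, 1) — d to each: A:2, B:8, C:4, D:5 → nearest is A
(8, 11) — d to each: A:8, B:3, C:6, D:6 → nearest is B
(3, 9) — d to each: A:6, B:2, C:5, D:4 → nearest is B
(5, 12) — d to each: A:9, B:3, C:7, D:7 → nearest is B
(0, 5) — d to each: A:8, B:5, C:8, D:4 → nearest is D
(5, 8) — d to each: A:5, B:1, C:3, D:3 → nearest is B
Tally — A:1, B:4, D:1. B captures the most (4).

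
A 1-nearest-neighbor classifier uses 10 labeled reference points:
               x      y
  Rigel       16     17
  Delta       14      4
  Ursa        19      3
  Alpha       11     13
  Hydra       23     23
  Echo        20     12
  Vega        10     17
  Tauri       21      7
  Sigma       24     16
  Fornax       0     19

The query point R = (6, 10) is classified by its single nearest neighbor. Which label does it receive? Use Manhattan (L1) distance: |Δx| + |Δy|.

d(R, Rigel) = |6−16| + |10−17| = 10 + 7 = 17
d(R, Delta) = |6−14| + |10−4| = 8 + 6 = 14
d(R, Ursa) = |6−19| + |10−3| = 13 + 7 = 20
d(R, Alpha) = |6−11| + |10−13| = 5 + 3 = 8
d(R, Hydra) = |6−23| + |10−23| = 17 + 13 = 30
d(R, Echo) = |6−20| + |10−12| = 14 + 2 = 16
d(R, Vega) = |6−10| + |10−17| = 4 + 7 = 11
d(R, Tauri) = |6−21| + |10−7| = 15 + 3 = 18
d(R, Sigma) = |6−24| + |10−16| = 18 + 6 = 24
d(R, Fornax) = |6−0| + |10−19| = 6 + 9 = 15
Minimum is at Alpha.

Alpha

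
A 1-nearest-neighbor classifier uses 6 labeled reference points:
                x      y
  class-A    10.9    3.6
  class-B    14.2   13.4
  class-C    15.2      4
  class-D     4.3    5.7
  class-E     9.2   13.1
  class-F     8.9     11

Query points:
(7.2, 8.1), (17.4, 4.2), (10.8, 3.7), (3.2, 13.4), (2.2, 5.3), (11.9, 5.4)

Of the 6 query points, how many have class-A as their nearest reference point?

2

(7.2, 8.1) — d² to each: class-A:33.94, class-B:77.09, class-C:80.81, class-D:14.17, class-E:29, class-F:11.3 → nearest is class-F
(17.4, 4.2) — d² to each: class-A:42.61, class-B:94.88, class-C:4.88, class-D:173.86, class-E:146.45, class-F:118.49 → nearest is class-C
(10.8, 3.7) — d² to each: class-A:0.02, class-B:105.65, class-C:19.45, class-D:46.25, class-E:90.92, class-F:56.9 → nearest is class-A
(3.2, 13.4) — d² to each: class-A:155.33, class-B:121, class-C:232.36, class-D:60.5, class-E:36.09, class-F:38.25 → nearest is class-E
(2.2, 5.3) — d² to each: class-A:78.58, class-B:209.61, class-C:170.69, class-D:4.57, class-E:109.84, class-F:77.38 → nearest is class-D
(11.9, 5.4) — d² to each: class-A:4.24, class-B:69.29, class-C:12.85, class-D:57.85, class-E:66.58, class-F:40.36 → nearest is class-A
2 of the 6 points have class-A as nearest.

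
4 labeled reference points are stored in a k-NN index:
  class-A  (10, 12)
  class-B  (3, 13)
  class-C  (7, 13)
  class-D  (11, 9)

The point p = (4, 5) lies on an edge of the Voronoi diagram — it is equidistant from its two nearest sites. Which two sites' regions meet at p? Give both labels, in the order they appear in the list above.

class-B and class-D

Squared distances from p to each site:
d²(p, class-A) = (4−10)² + (5−12)² = 36 + 49 = 85
d²(p, class-B) = (4−3)² + (5−13)² = 1 + 64 = 65
d²(p, class-C) = (4−7)² + (5−13)² = 9 + 64 = 73
d²(p, class-D) = (4−11)² + (5−9)² = 49 + 16 = 65
p is equidistant from class-B and class-D (both at squared distance 65), and every other site is strictly farther — so p lies on the class-B–class-D Voronoi edge.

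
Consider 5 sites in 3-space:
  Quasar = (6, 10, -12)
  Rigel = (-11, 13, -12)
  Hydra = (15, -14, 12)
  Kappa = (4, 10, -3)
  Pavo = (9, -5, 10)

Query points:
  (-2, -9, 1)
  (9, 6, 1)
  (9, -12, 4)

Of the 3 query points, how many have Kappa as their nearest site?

(-2, -9, 1) — d² to each: Quasar:594, Rigel:734, Hydra:435, Kappa:413, Pavo:218 → nearest is Pavo
(9, 6, 1) — d² to each: Quasar:194, Rigel:618, Hydra:557, Kappa:57, Pavo:202 → nearest is Kappa
(9, -12, 4) — d² to each: Quasar:749, Rigel:1281, Hydra:104, Kappa:558, Pavo:85 → nearest is Pavo
1 of the 3 points has Kappa as nearest.

1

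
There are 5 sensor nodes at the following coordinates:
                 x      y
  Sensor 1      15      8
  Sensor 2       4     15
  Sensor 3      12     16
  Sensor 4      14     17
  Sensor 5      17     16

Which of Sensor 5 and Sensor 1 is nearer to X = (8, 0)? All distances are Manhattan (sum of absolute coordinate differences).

d(X, Sensor 5) = |8−17| + |0−16| = 9 + 16 = 25
d(X, Sensor 1) = |8−15| + |0−8| = 7 + 8 = 15
25 > 15, so Sensor 1 is closer.

Sensor 1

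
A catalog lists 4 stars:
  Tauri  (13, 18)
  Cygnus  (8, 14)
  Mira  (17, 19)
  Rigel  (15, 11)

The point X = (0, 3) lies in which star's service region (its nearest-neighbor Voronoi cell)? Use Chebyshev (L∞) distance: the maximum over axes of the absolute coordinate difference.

Cygnus

d(X, Tauri) = max(13, 15) = 15
d(X, Cygnus) = max(8, 11) = 11
d(X, Mira) = max(17, 16) = 17
d(X, Rigel) = max(15, 8) = 15
Minimum is at Cygnus.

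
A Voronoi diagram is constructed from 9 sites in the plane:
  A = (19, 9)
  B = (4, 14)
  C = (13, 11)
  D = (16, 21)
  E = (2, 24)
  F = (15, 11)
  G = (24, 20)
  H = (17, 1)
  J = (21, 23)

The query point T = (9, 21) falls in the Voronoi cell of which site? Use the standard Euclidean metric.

Since √ is increasing, it suffices to compare squared distances:
|TA|² = (9−19)² + (21−9)² = 100 + 144 = 244
|TB|² = (9−4)² + (21−14)² = 25 + 49 = 74
|TC|² = (9−13)² + (21−11)² = 16 + 100 = 116
|TD|² = (9−16)² + (21−21)² = 49 + 0 = 49
|TE|² = (9−2)² + (21−24)² = 49 + 9 = 58
|TF|² = (9−15)² + (21−11)² = 36 + 100 = 136
|TG|² = (9−24)² + (21−20)² = 225 + 1 = 226
|TH|² = (9−17)² + (21−1)² = 64 + 400 = 464
|TJ|² = (9−21)² + (21−23)² = 144 + 4 = 148
D is nearest.

D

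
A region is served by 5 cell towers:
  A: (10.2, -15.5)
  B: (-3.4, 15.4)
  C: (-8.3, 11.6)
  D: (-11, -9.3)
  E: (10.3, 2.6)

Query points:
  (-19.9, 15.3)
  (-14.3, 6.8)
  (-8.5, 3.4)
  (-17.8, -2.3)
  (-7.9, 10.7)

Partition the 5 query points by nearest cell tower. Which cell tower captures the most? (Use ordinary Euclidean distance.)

(-19.9, 15.3) — d² to each: A:1854.65, B:272.26, C:148.25, D:684.37, E:1073.33 → nearest is C
(-14.3, 6.8) — d² to each: A:1097.54, B:192.77, C:59.04, D:270.1, E:622.8 → nearest is C
(-8.5, 3.4) — d² to each: A:706.9, B:170.01, C:67.28, D:167.54, E:354.08 → nearest is C
(-17.8, -2.3) — d² to each: A:958.24, B:520.65, C:283.46, D:95.24, E:813.62 → nearest is D
(-7.9, 10.7) — d² to each: A:1014.05, B:42.34, C:0.97, D:409.61, E:396.85 → nearest is C
Tally — C:4, D:1. C captures the most (4).

C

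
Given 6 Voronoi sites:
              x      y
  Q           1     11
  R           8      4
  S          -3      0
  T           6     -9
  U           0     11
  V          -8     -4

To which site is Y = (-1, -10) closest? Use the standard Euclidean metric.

T

Compare squared distances (the ordering matches that of the actual distances):
|YQ|² = (-1−1)² + (-10−11)² = 4 + 441 = 445
|YR|² = (-1−8)² + (-10−4)² = 81 + 196 = 277
|YS|² = (-1−(-3))² + (-10−0)² = 4 + 100 = 104
|YT|² = (-1−6)² + (-10−(-9))² = 49 + 1 = 50
|YU|² = (-1−0)² + (-10−11)² = 1 + 441 = 442
|YV|² = (-1−(-8))² + (-10−(-4))² = 49 + 36 = 85
T is nearest.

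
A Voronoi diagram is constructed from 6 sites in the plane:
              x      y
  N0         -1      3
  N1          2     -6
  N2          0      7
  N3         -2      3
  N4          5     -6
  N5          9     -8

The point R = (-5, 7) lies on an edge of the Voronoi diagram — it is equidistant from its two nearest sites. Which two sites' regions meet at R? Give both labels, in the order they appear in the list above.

N2 and N3

Squared distances from R to each site:
|RN0|² = (-5−(-1))² + (7−3)² = 16 + 16 = 32
|RN1|² = (-5−2)² + (7−(-6))² = 49 + 169 = 218
|RN2|² = (-5−0)² + (7−7)² = 25 + 0 = 25
|RN3|² = (-5−(-2))² + (7−3)² = 9 + 16 = 25
|RN4|² = (-5−5)² + (7−(-6))² = 100 + 169 = 269
|RN5|² = (-5−9)² + (7−(-8))² = 196 + 225 = 421
R is equidistant from N2 and N3 (both at squared distance 25), and every other site is strictly farther — so R lies on the N2–N3 Voronoi edge.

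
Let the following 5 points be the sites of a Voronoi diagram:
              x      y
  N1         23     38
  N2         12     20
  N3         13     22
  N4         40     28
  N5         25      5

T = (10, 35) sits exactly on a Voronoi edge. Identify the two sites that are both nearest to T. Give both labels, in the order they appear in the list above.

Squared distances from T to each site:
|TN1|² = (10−23)² + (35−38)² = 169 + 9 = 178
|TN2|² = (10−12)² + (35−20)² = 4 + 225 = 229
|TN3|² = (10−13)² + (35−22)² = 9 + 169 = 178
|TN4|² = (10−40)² + (35−28)² = 900 + 49 = 949
|TN5|² = (10−25)² + (35−5)² = 225 + 900 = 1125
T is equidistant from N1 and N3 (both at squared distance 178), and every other site is strictly farther — so T lies on the N1–N3 Voronoi edge.

N1 and N3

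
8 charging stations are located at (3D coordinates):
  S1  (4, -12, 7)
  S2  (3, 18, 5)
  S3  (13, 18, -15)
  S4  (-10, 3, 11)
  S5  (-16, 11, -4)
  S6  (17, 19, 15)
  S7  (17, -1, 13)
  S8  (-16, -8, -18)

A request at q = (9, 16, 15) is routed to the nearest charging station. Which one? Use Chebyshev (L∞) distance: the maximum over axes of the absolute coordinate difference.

d(q,S1) = max(5, 28, 8) = 28
d(q,S2) = max(6, 2, 10) = 10
d(q,S3) = max(4, 2, 30) = 30
d(q,S4) = max(19, 13, 4) = 19
d(q,S5) = max(25, 5, 19) = 25
d(q,S6) = max(8, 3, 0) = 8
d(q,S7) = max(8, 17, 2) = 17
d(q,S8) = max(25, 24, 33) = 33
S6 is nearest.

S6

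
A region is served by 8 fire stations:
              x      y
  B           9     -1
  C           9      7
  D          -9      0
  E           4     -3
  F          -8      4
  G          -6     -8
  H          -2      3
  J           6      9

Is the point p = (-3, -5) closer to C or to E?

Compare squared distances:
|pC|² = (-3−9)² + (-5−7)² = 144 + 144 = 288
|pE|² = (-3−4)² + (-5−(-3))² = 49 + 4 = 53
288 > 53, so E is closer.

E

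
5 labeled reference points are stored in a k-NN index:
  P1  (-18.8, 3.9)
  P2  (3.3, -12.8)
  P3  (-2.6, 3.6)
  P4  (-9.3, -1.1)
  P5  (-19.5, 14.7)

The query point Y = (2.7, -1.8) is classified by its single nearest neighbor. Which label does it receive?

Since √ is increasing, it suffices to compare squared distances:
|YP1|² = 462.25 + 32.49 = 494.74
|YP2|² = 0.36 + 121 = 121.36
|YP3|² = 28.09 + 29.16 = 57.25
|YP4|² = 144 + 0.49 = 144.49
|YP5|² = 492.84 + 272.25 = 765.09
Minimum is at P3.

P3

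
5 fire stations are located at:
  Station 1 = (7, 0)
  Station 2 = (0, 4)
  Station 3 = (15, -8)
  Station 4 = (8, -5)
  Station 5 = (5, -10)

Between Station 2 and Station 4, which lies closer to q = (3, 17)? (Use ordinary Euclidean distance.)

Station 2

Compare squared distances:
d²(q, Station 2) = (3−0)² + (17−4)² = 9 + 169 = 178
d²(q, Station 4) = (3−8)² + (17−(-5))² = 25 + 484 = 509
178 < 509, so Station 2 is closer.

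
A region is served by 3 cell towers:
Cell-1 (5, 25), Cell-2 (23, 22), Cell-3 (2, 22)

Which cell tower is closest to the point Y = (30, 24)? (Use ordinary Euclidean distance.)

Cell-2

Squared Euclidean distances:
d²(Y, Cell-1) = (30−5)² + (24−25)² = 625 + 1 = 626
d²(Y, Cell-2) = (30−23)² + (24−22)² = 49 + 4 = 53
d²(Y, Cell-3) = (30−2)² + (24−22)² = 784 + 4 = 788
Minimum is at Cell-2.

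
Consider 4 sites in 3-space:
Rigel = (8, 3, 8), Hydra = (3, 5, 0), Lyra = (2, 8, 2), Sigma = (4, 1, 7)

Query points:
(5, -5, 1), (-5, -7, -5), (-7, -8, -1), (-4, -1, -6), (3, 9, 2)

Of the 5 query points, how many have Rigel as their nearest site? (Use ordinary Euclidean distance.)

(5, -5, 1) — d² to each: Rigel:122, Hydra:105, Lyra:179, Sigma:73 → nearest is Sigma
(-5, -7, -5) — d² to each: Rigel:438, Hydra:233, Lyra:323, Sigma:289 → nearest is Hydra
(-7, -8, -1) — d² to each: Rigel:427, Hydra:270, Lyra:346, Sigma:266 → nearest is Sigma
(-4, -1, -6) — d² to each: Rigel:356, Hydra:121, Lyra:181, Sigma:237 → nearest is Hydra
(3, 9, 2) — d² to each: Rigel:97, Hydra:20, Lyra:2, Sigma:90 → nearest is Lyra
0 of the 5 points have Rigel as nearest.

0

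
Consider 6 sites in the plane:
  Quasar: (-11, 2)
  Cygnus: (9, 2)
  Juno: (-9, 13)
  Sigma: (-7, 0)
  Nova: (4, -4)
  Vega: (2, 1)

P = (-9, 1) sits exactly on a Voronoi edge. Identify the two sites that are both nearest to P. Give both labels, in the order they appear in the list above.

Squared distances from P to each site:
d²(P, Quasar) = (-9−(-11))² + (1−2)² = 4 + 1 = 5
d²(P, Cygnus) = (-9−9)² + (1−2)² = 324 + 1 = 325
d²(P, Juno) = (-9−(-9))² + (1−13)² = 0 + 144 = 144
d²(P, Sigma) = (-9−(-7))² + (1−0)² = 4 + 1 = 5
d²(P, Nova) = (-9−4)² + (1−(-4))² = 169 + 25 = 194
d²(P, Vega) = (-9−2)² + (1−1)² = 121 + 0 = 121
P is equidistant from Quasar and Sigma (both at squared distance 5), and every other site is strictly farther — so P lies on the Quasar–Sigma Voronoi edge.

Quasar and Sigma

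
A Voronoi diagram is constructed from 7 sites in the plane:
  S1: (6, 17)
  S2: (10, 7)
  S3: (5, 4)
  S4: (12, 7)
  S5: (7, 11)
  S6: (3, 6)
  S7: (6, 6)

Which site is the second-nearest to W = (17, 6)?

Since √ is increasing, it suffices to compare squared distances:
|WS1|² = (17−6)² + (6−17)² = 121 + 121 = 242
|WS2|² = (17−10)² + (6−7)² = 49 + 1 = 50
|WS3|² = (17−5)² + (6−4)² = 144 + 4 = 148
|WS4|² = (17−12)² + (6−7)² = 25 + 1 = 26
|WS5|² = (17−7)² + (6−11)² = 100 + 25 = 125
|WS6|² = (17−3)² + (6−6)² = 196 + 0 = 196
|WS7|² = (17−6)² + (6−6)² = 121 + 0 = 121
Sorted ascending: S4, S2, S7, … — the second-nearest is S2.

S2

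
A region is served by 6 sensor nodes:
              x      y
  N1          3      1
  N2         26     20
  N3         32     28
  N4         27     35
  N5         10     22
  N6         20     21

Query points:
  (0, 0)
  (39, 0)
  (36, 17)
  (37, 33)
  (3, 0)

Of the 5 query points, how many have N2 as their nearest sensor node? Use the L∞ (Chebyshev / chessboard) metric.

(0, 0) — d to each: N1:3, N2:26, N3:32, N4:35, N5:22, N6:21 → nearest is N1
(39, 0) — d to each: N1:36, N2:20, N3:28, N4:35, N5:29, N6:21 → nearest is N2
(36, 17) — d to each: N1:33, N2:10, N3:11, N4:18, N5:26, N6:16 → nearest is N2
(37, 33) — d to each: N1:34, N2:13, N3:5, N4:10, N5:27, N6:17 → nearest is N3
(3, 0) — d to each: N1:1, N2:23, N3:29, N4:35, N5:22, N6:21 → nearest is N1
2 of the 5 points have N2 as nearest.

2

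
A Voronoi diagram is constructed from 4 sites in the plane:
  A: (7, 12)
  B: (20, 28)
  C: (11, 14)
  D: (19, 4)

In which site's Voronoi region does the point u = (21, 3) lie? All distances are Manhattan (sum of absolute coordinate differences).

D

d(u,A) = |21−7| + |3−12| = 14 + 9 = 23
d(u,B) = |21−20| + |3−28| = 1 + 25 = 26
d(u,C) = |21−11| + |3−14| = 10 + 11 = 21
d(u,D) = |21−19| + |3−4| = 2 + 1 = 3
Minimum is at D.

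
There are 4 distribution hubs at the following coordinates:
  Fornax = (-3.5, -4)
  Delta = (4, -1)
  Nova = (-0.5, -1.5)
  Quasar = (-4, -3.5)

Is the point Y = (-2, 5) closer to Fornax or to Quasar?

Compare squared distances:
d²(Y, Fornax) = (-2−(-3.5))² + (5−(-4))² = 2.25 + 81 = 83.25
d²(Y, Quasar) = (-2−(-4))² + (5−(-3.5))² = 4 + 72.25 = 76.25
83.25 > 76.25, so Quasar is closer.

Quasar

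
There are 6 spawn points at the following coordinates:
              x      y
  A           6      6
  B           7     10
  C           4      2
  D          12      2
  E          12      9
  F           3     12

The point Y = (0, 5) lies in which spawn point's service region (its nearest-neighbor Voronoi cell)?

C

Compare squared distances (the ordering matches that of the actual distances):
|YA|² = (0−6)² + (5−6)² = 36 + 1 = 37
|YB|² = (0−7)² + (5−10)² = 49 + 25 = 74
|YC|² = (0−4)² + (5−2)² = 16 + 9 = 25
|YD|² = (0−12)² + (5−2)² = 144 + 9 = 153
|YE|² = (0−12)² + (5−9)² = 144 + 16 = 160
|YF|² = (0−3)² + (5−12)² = 9 + 49 = 58
C is nearest.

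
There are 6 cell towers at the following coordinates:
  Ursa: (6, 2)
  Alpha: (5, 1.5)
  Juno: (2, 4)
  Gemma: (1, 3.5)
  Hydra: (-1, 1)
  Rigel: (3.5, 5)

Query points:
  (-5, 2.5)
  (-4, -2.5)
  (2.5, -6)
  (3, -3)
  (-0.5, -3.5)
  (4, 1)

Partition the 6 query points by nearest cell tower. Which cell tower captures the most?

(-5, 2.5) — d² to each: Ursa:121.25, Alpha:101, Juno:51.25, Gemma:37, Hydra:18.25, Rigel:78.5 → nearest is Hydra
(-4, -2.5) — d² to each: Ursa:120.25, Alpha:97, Juno:78.25, Gemma:61, Hydra:21.25, Rigel:112.5 → nearest is Hydra
(2.5, -6) — d² to each: Ursa:76.25, Alpha:62.5, Juno:100.25, Gemma:92.5, Hydra:61.25, Rigel:122 → nearest is Hydra
(3, -3) — d² to each: Ursa:34, Alpha:24.25, Juno:50, Gemma:46.25, Hydra:32, Rigel:64.25 → nearest is Alpha
(-0.5, -3.5) — d² to each: Ursa:72.5, Alpha:55.25, Juno:62.5, Gemma:51.25, Hydra:20.5, Rigel:88.25 → nearest is Hydra
(4, 1) — d² to each: Ursa:5, Alpha:1.25, Juno:13, Gemma:15.25, Hydra:25, Rigel:16.25 → nearest is Alpha
Tally — Alpha:2, Hydra:4. Hydra captures the most (4).

Hydra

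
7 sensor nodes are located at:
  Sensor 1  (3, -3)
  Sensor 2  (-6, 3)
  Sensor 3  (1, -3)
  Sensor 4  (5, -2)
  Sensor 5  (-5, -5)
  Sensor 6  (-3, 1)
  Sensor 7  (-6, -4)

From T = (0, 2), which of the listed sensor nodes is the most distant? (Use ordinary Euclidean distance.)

Sensor 5

Since √ is increasing, it suffices to compare squared distances:
d²(T, Sensor 1) = (0−3)² + (2−(-3))² = 9 + 25 = 34
d²(T, Sensor 2) = (0−(-6))² + (2−3)² = 36 + 1 = 37
d²(T, Sensor 3) = (0−1)² + (2−(-3))² = 1 + 25 = 26
d²(T, Sensor 4) = (0−5)² + (2−(-2))² = 25 + 16 = 41
d²(T, Sensor 5) = (0−(-5))² + (2−(-5))² = 25 + 49 = 74
d²(T, Sensor 6) = (0−(-3))² + (2−1)² = 9 + 1 = 10
d²(T, Sensor 7) = (0−(-6))² + (2−(-4))² = 36 + 36 = 72
The largest is to Sensor 5.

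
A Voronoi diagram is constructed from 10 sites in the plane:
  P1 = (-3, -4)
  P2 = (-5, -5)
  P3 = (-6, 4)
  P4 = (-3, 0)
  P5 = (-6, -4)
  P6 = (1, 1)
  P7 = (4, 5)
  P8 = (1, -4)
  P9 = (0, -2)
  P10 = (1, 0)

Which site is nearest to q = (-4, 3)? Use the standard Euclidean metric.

P3

Compare squared distances (the ordering matches that of the actual distances):
|qP1|² = 1 + 49 = 50
|qP2|² = 1 + 64 = 65
|qP3|² = 4 + 1 = 5
|qP4|² = 1 + 9 = 10
|qP5|² = 4 + 49 = 53
|qP6|² = 25 + 4 = 29
|qP7|² = 64 + 4 = 68
|qP8|² = 25 + 49 = 74
|qP9|² = 16 + 25 = 41
d²(q, P10) = 25 + 9 = 34
The smallest is to P3, so q lies in the Voronoi region of P3.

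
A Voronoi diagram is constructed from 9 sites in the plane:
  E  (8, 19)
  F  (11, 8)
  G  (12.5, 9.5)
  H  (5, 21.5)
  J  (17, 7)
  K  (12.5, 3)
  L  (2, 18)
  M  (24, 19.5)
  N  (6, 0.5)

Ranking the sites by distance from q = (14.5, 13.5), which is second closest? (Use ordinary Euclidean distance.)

Squared Euclidean distances:
|qE|² = 42.25 + 30.25 = 72.5
|qF|² = 12.25 + 30.25 = 42.5
|qG|² = 4 + 16 = 20
|qH|² = 90.25 + 64 = 154.25
|qJ|² = 6.25 + 42.25 = 48.5
|qK|² = 4 + 110.25 = 114.25
|qL|² = 156.25 + 20.25 = 176.5
|qM|² = 90.25 + 36 = 126.25
|qN|² = 72.25 + 169 = 241.25
Sorted ascending: G, F, J, … — the second-nearest is F.

F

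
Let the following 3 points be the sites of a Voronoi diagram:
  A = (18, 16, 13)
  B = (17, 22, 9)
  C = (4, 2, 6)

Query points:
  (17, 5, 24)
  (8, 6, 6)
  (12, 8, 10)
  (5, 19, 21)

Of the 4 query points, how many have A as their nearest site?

3

(17, 5, 24) — d² to each: A:243, B:514, C:502 → nearest is A
(8, 6, 6) — d² to each: A:249, B:346, C:32 → nearest is C
(12, 8, 10) — d² to each: A:109, B:222, C:116 → nearest is A
(5, 19, 21) — d² to each: A:242, B:297, C:515 → nearest is A
3 of the 4 points have A as nearest.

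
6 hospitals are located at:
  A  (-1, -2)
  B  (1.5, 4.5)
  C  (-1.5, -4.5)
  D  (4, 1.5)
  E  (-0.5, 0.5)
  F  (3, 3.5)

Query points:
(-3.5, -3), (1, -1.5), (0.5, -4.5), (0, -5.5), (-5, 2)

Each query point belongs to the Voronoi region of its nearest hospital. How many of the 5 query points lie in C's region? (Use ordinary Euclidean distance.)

(-3.5, -3) — d² to each: A:7.25, B:81.25, C:6.25, D:76.5, E:21.25, F:84.5 → nearest is C
(1, -1.5) — d² to each: A:4.25, B:36.25, C:15.25, D:18, E:6.25, F:29 → nearest is A
(0.5, -4.5) — d² to each: A:8.5, B:82, C:4, D:48.25, E:26, F:70.25 → nearest is C
(0, -5.5) — d² to each: A:13.25, B:102.25, C:3.25, D:65, E:36.25, F:90 → nearest is C
(-5, 2) — d² to each: A:32, B:48.5, C:54.5, D:81.25, E:22.5, F:66.25 → nearest is E
3 of the 5 points have C as nearest.

3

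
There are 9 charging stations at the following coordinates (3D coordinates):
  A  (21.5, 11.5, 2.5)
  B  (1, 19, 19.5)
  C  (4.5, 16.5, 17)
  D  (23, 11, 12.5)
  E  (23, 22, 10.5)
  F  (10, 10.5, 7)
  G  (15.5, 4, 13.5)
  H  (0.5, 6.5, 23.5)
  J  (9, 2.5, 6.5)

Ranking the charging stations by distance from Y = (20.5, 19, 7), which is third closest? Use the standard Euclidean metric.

D

Compare squared distances (the ordering matches that of the actual distances):
|YA|² = 1 + 56.25 + 20.25 = 77.5
|YB|² = 380.25 + 0 + 156.25 = 536.5
|YC|² = 256 + 6.25 + 100 = 362.25
|YD|² = 6.25 + 64 + 30.25 = 100.5
|YE|² = 6.25 + 9 + 12.25 = 27.5
|YF|² = 110.25 + 72.25 + 0 = 182.5
|YG|² = 25 + 225 + 42.25 = 292.25
|YH|² = 400 + 156.25 + 272.25 = 828.5
|YJ|² = 132.25 + 272.25 + 0.25 = 404.75
Sorted ascending: E, A, D, F, … — the third-nearest is D.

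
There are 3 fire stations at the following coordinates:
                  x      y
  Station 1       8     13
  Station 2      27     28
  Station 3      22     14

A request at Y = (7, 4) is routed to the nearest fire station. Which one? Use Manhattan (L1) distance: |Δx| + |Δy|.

Station 1

d(Y, Station 1) = |7−8| + |4−13| = 1 + 9 = 10
d(Y, Station 2) = |7−27| + |4−28| = 20 + 24 = 44
d(Y, Station 3) = |7−22| + |4−14| = 15 + 10 = 25
Minimum is at Station 1.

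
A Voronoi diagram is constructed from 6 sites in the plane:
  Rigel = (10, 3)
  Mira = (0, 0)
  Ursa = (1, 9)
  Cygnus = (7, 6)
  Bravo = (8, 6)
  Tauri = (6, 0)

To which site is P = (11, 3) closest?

Rigel

Compare squared distances (the ordering matches that of the actual distances):
d²(P, Rigel) = (11−10)² + (3−3)² = 1 + 0 = 1
d²(P, Mira) = (11−0)² + (3−0)² = 121 + 9 = 130
d²(P, Ursa) = (11−1)² + (3−9)² = 100 + 36 = 136
d²(P, Cygnus) = (11−7)² + (3−6)² = 16 + 9 = 25
d²(P, Bravo) = (11−8)² + (3−6)² = 9 + 9 = 18
d²(P, Tauri) = (11−6)² + (3−0)² = 25 + 9 = 34
The smallest is to Rigel, so P lies in the Voronoi region of Rigel.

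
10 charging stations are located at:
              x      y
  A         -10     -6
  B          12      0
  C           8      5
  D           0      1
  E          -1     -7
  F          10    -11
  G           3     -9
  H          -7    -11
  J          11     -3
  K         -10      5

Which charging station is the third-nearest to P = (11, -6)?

B

Compare squared distances (the ordering matches that of the actual distances):
|PA|² = (11−(-10))² + (-6−(-6))² = 441 + 0 = 441
|PB|² = (11−12)² + (-6−0)² = 1 + 36 = 37
|PC|² = (11−8)² + (-6−5)² = 9 + 121 = 130
|PD|² = (11−0)² + (-6−1)² = 121 + 49 = 170
|PE|² = (11−(-1))² + (-6−(-7))² = 144 + 1 = 145
|PF|² = (11−10)² + (-6−(-11))² = 1 + 25 = 26
|PG|² = (11−3)² + (-6−(-9))² = 64 + 9 = 73
|PH|² = (11−(-7))² + (-6−(-11))² = 324 + 25 = 349
|PJ|² = (11−11)² + (-6−(-3))² = 0 + 9 = 9
|PK|² = (11−(-10))² + (-6−5)² = 441 + 121 = 562
Sorted ascending: J, F, B, G, … — the third-nearest is B.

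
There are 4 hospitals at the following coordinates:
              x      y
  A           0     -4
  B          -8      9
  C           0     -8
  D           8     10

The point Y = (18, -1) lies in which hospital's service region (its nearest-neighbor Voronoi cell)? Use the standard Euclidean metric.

D

Squared Euclidean distances:
|YA|² = (18−0)² + (-1−(-4))² = 324 + 9 = 333
|YB|² = (18−(-8))² + (-1−9)² = 676 + 100 = 776
|YC|² = (18−0)² + (-1−(-8))² = 324 + 49 = 373
|YD|² = (18−8)² + (-1−10)² = 100 + 121 = 221
Minimum is at D.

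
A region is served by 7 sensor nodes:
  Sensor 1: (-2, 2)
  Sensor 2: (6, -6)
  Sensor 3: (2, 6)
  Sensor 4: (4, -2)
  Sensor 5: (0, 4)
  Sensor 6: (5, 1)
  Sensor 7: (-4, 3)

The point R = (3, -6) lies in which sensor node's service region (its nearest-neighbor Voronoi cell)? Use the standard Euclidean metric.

Squared Euclidean distances:
d²(R, Sensor 1) = 25 + 64 = 89
d²(R, Sensor 2) = 9 + 0 = 9
d²(R, Sensor 3) = 1 + 144 = 145
d²(R, Sensor 4) = 1 + 16 = 17
d²(R, Sensor 5) = 9 + 100 = 109
d²(R, Sensor 6) = 4 + 49 = 53
d²(R, Sensor 7) = 49 + 81 = 130
Minimum is at Sensor 2.

Sensor 2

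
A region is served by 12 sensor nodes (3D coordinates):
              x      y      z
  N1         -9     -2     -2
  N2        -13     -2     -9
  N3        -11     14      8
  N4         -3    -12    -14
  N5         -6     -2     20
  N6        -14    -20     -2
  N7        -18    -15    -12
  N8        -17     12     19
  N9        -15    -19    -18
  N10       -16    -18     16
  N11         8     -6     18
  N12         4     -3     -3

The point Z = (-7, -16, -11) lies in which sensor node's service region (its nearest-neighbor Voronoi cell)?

N4

Since √ is increasing, it suffices to compare squared distances:
|ZN1|² = 4 + 196 + 81 = 281
|ZN2|² = 36 + 196 + 4 = 236
|ZN3|² = 16 + 900 + 361 = 1277
|ZN4|² = 16 + 16 + 9 = 41
|ZN5|² = 1 + 196 + 961 = 1158
|ZN6|² = 49 + 16 + 81 = 146
|ZN7|² = 121 + 1 + 1 = 123
|ZN8|² = 100 + 784 + 900 = 1784
|ZN9|² = 64 + 9 + 49 = 122
d²(Z, N10) = 81 + 4 + 729 = 814
d²(Z, N11) = 225 + 100 + 841 = 1166
d²(Z, N12) = 121 + 169 + 64 = 354
The smallest is to N4, so Z lies in the Voronoi region of N4.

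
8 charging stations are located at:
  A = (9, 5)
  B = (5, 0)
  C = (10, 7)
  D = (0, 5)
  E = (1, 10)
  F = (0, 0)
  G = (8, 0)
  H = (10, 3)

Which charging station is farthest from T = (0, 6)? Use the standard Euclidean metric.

H

Since √ is increasing, it suffices to compare squared distances:
|TA|² = (0−9)² + (6−5)² = 81 + 1 = 82
|TB|² = (0−5)² + (6−0)² = 25 + 36 = 61
|TC|² = (0−10)² + (6−7)² = 100 + 1 = 101
|TD|² = (0−0)² + (6−5)² = 0 + 1 = 1
|TE|² = (0−1)² + (6−10)² = 1 + 16 = 17
|TF|² = (0−0)² + (6−0)² = 0 + 36 = 36
|TG|² = (0−8)² + (6−0)² = 64 + 36 = 100
|TH|² = (0−10)² + (6−3)² = 100 + 9 = 109
The largest is to H.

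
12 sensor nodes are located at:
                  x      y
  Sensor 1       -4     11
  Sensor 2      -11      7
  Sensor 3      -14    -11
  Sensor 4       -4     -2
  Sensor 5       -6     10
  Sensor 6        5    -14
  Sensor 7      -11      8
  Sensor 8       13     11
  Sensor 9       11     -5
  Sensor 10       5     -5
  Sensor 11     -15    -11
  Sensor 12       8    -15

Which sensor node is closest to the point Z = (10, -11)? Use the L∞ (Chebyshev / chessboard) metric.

d(Z, Sensor 1) = max(14, 22) = 22
d(Z, Sensor 2) = max(21, 18) = 21
d(Z, Sensor 3) = max(24, 0) = 24
d(Z, Sensor 4) = max(14, 9) = 14
d(Z, Sensor 5) = max(16, 21) = 21
d(Z, Sensor 6) = max(5, 3) = 5
d(Z, Sensor 7) = max(21, 19) = 21
d(Z, Sensor 8) = max(3, 22) = 22
d(Z, Sensor 9) = max(1, 6) = 6
d(Z, Sensor 10) = max(5, 6) = 6
d(Z, Sensor 11) = max(25, 0) = 25
d(Z, Sensor 12) = max(2, 4) = 4
Minimum is at Sensor 12.

Sensor 12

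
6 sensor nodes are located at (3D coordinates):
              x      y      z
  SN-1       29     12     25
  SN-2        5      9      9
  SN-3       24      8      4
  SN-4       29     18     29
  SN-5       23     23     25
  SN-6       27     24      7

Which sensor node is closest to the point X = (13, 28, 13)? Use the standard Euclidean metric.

Since √ is increasing, it suffices to compare squared distances:
d²(X, SN-1) = (13−29)² + (28−12)² + (13−25)² = 256 + 256 + 144 = 656
d²(X, SN-2) = (13−5)² + (28−9)² + (13−9)² = 64 + 361 + 16 = 441
d²(X, SN-3) = (13−24)² + (28−8)² + (13−4)² = 121 + 400 + 81 = 602
d²(X, SN-4) = (13−29)² + (28−18)² + (13−29)² = 256 + 100 + 256 = 612
d²(X, SN-5) = (13−23)² + (28−23)² + (13−25)² = 100 + 25 + 144 = 269
d²(X, SN-6) = (13−27)² + (28−24)² + (13−7)² = 196 + 16 + 36 = 248
SN-6 is nearest.

SN-6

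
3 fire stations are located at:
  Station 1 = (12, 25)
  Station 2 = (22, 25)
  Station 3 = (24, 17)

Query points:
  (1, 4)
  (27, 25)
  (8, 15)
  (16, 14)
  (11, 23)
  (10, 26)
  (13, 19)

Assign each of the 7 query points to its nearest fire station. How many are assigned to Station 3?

(1, 4) — d² to each: Station 1:562, Station 2:882, Station 3:698 → nearest is Station 1
(27, 25) — d² to each: Station 1:225, Station 2:25, Station 3:73 → nearest is Station 2
(8, 15) — d² to each: Station 1:116, Station 2:296, Station 3:260 → nearest is Station 1
(16, 14) — d² to each: Station 1:137, Station 2:157, Station 3:73 → nearest is Station 3
(11, 23) — d² to each: Station 1:5, Station 2:125, Station 3:205 → nearest is Station 1
(10, 26) — d² to each: Station 1:5, Station 2:145, Station 3:277 → nearest is Station 1
(13, 19) — d² to each: Station 1:37, Station 2:117, Station 3:125 → nearest is Station 1
1 of the 7 points has Station 3 as nearest.

1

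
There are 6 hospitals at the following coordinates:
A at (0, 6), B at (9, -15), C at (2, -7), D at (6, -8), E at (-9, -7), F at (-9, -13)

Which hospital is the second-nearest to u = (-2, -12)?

Compare squared distances (the ordering matches that of the actual distances):
|uA|² = (-2−0)² + (-12−6)² = 4 + 324 = 328
|uB|² = (-2−9)² + (-12−(-15))² = 121 + 9 = 130
|uC|² = (-2−2)² + (-12−(-7))² = 16 + 25 = 41
|uD|² = (-2−6)² + (-12−(-8))² = 64 + 16 = 80
|uE|² = (-2−(-9))² + (-12−(-7))² = 49 + 25 = 74
|uF|² = (-2−(-9))² + (-12−(-13))² = 49 + 1 = 50
Sorted ascending: C, F, E, … — the second-nearest is F.

F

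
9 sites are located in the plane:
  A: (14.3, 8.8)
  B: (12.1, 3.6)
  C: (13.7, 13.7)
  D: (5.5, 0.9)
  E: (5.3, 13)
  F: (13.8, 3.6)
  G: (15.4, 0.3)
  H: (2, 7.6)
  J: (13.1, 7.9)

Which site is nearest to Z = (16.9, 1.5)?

G

Squared Euclidean distances:
|ZA|² = (16.9−14.3)² + (1.5−8.8)² = 6.76 + 53.29 = 60.05
|ZB|² = (16.9−12.1)² + (1.5−3.6)² = 23.04 + 4.41 = 27.45
|ZC|² = (16.9−13.7)² + (1.5−13.7)² = 10.24 + 148.84 = 159.08
|ZD|² = (16.9−5.5)² + (1.5−0.9)² = 129.96 + 0.36 = 130.32
|ZE|² = (16.9−5.3)² + (1.5−13)² = 134.56 + 132.25 = 266.81
|ZF|² = (16.9−13.8)² + (1.5−3.6)² = 9.61 + 4.41 = 14.02
|ZG|² = (16.9−15.4)² + (1.5−0.3)² = 2.25 + 1.44 = 3.69
|ZH|² = (16.9−2)² + (1.5−7.6)² = 222.01 + 37.21 = 259.22
|ZJ|² = (16.9−13.1)² + (1.5−7.9)² = 14.44 + 40.96 = 55.4
The smallest is to G, so Z lies in the Voronoi region of G.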